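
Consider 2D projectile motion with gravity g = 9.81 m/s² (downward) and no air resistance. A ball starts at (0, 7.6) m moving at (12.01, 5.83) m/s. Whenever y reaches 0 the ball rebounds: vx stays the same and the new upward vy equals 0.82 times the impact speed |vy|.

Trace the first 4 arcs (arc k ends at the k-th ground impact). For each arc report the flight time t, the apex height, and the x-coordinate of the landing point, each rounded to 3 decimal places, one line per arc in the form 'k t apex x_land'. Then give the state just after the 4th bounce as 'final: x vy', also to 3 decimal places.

Arc 1: start y=7.600, vy=5.830 → t=1.974, apex=9.332, x_land=23.704, impact vy=-13.531
  bounce: vy ← 0.82·13.531 = 11.096
Arc 2: start y=0.000, vy=11.096 → t=2.262, apex=6.275, x_land=50.872, impact vy=-11.096
  bounce: vy ← 0.82·11.096 = 9.099
Arc 3: start y=0.000, vy=9.099 → t=1.855, apex=4.219, x_land=73.150, impact vy=-9.099
  bounce: vy ← 0.82·9.099 = 7.461
Arc 4: start y=0.000, vy=7.461 → t=1.521, apex=2.837, x_land=91.418, impact vy=-7.461
  bounce: vy ← 0.82·7.461 = 6.118

1 1.974 9.332 23.704
2 2.262 6.275 50.872
3 1.855 4.219 73.150
4 1.521 2.837 91.418
final: 91.418 6.118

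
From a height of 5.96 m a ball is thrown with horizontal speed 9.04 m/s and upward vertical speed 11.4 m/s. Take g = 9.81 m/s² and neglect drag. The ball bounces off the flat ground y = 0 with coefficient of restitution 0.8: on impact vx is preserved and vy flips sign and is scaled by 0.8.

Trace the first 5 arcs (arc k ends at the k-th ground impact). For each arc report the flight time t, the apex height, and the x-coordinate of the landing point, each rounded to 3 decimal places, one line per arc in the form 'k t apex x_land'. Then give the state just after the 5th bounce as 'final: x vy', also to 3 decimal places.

1 2.764 12.584 24.985
2 2.563 8.054 48.152
3 2.050 5.154 66.686
4 1.640 3.299 81.513
5 1.312 2.111 93.375
final: 93.375 5.149

Arc 1: start y=5.960, vy=11.400 → t=2.764, apex=12.584, x_land=24.985, impact vy=-15.713
  bounce: vy ← 0.8·15.713 = 12.570
Arc 2: start y=0.000, vy=12.570 → t=2.563, apex=8.054, x_land=48.152, impact vy=-12.570
  bounce: vy ← 0.8·12.570 = 10.056
Arc 3: start y=0.000, vy=10.056 → t=2.050, apex=5.154, x_land=66.686, impact vy=-10.056
  bounce: vy ← 0.8·10.056 = 8.045
Arc 4: start y=0.000, vy=8.045 → t=1.640, apex=3.299, x_land=81.513, impact vy=-8.045
  bounce: vy ← 0.8·8.045 = 6.436
Arc 5: start y=0.000, vy=6.436 → t=1.312, apex=2.111, x_land=93.375, impact vy=-6.436
  bounce: vy ← 0.8·6.436 = 5.149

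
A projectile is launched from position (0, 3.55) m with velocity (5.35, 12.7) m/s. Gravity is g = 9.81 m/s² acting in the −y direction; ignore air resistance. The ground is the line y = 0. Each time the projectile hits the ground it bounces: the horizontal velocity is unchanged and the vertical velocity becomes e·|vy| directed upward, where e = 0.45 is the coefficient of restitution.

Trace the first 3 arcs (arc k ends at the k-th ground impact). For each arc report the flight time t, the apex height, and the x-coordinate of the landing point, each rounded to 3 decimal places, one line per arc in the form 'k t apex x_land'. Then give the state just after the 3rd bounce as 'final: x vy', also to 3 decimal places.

Arc 1: start y=3.550, vy=12.700 → t=2.844, apex=11.771, x_land=15.214, impact vy=-15.197
  bounce: vy ← 0.45·15.197 = 6.839
Arc 2: start y=0.000, vy=6.839 → t=1.394, apex=2.384, x_land=22.673, impact vy=-6.839
  bounce: vy ← 0.45·6.839 = 3.077
Arc 3: start y=0.000, vy=3.077 → t=0.627, apex=0.483, x_land=26.029, impact vy=-3.077
  bounce: vy ← 0.45·3.077 = 1.385

1 2.844 11.771 15.214
2 1.394 2.384 22.673
3 0.627 0.483 26.029
final: 26.029 1.385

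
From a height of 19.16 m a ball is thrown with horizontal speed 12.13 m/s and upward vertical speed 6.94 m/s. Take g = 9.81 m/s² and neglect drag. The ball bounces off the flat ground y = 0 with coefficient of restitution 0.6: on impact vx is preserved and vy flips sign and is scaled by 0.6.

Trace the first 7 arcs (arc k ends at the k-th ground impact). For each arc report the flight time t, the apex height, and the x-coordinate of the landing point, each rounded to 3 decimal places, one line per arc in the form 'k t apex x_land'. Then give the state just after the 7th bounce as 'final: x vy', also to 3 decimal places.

Arc 1: start y=19.160, vy=6.940 → t=2.807, apex=21.615, x_land=34.045, impact vy=-20.593
  bounce: vy ← 0.6·20.593 = 12.356
Arc 2: start y=0.000, vy=12.356 → t=2.519, apex=7.781, x_land=64.601, impact vy=-12.356
  bounce: vy ← 0.6·12.356 = 7.414
Arc 3: start y=0.000, vy=7.414 → t=1.511, apex=2.801, x_land=82.935, impact vy=-7.414
  bounce: vy ← 0.6·7.414 = 4.448
Arc 4: start y=0.000, vy=4.448 → t=0.907, apex=1.008, x_land=93.935, impact vy=-4.448
  bounce: vy ← 0.6·4.448 = 2.669
Arc 5: start y=0.000, vy=2.669 → t=0.544, apex=0.363, x_land=100.535, impact vy=-2.669
  bounce: vy ← 0.6·2.669 = 1.601
Arc 6: start y=0.000, vy=1.601 → t=0.326, apex=0.131, x_land=104.495, impact vy=-1.601
  bounce: vy ← 0.6·1.601 = 0.961
Arc 7: start y=0.000, vy=0.961 → t=0.196, apex=0.047, x_land=106.871, impact vy=-0.961
  bounce: vy ← 0.6·0.961 = 0.576

1 2.807 21.615 34.045
2 2.519 7.781 64.601
3 1.511 2.801 82.935
4 0.907 1.008 93.935
5 0.544 0.363 100.535
6 0.326 0.131 104.495
7 0.196 0.047 106.871
final: 106.871 0.576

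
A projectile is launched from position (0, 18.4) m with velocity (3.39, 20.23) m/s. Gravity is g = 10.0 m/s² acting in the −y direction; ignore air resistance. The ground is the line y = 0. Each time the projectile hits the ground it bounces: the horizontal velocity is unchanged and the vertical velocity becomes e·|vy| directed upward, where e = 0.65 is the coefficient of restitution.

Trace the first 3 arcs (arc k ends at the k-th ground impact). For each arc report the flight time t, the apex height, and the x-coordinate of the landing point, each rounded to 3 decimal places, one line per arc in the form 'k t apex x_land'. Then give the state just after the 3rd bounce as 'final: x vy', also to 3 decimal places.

Arc 1: start y=18.400, vy=20.230 → t=4.811, apex=38.863, x_land=16.309, impact vy=-27.879
  bounce: vy ← 0.65·27.879 = 18.122
Arc 2: start y=0.000, vy=18.122 → t=3.624, apex=16.419, x_land=28.595, impact vy=-18.122
  bounce: vy ← 0.65·18.122 = 11.779
Arc 3: start y=0.000, vy=11.779 → t=2.356, apex=6.937, x_land=36.582, impact vy=-11.779
  bounce: vy ← 0.65·11.779 = 7.656

1 4.811 38.863 16.309
2 3.624 16.419 28.595
3 2.356 6.937 36.582
final: 36.582 7.656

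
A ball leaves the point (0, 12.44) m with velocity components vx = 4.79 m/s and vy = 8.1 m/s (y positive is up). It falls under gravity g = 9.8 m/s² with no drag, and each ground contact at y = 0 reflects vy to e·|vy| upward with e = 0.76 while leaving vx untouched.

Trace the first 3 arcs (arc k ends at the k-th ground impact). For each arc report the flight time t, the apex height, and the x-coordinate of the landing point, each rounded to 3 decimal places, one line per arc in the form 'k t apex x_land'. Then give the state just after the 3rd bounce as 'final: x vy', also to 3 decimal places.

Arc 1: start y=12.440, vy=8.100 → t=2.622, apex=15.787, x_land=12.557, impact vy=-17.591
  bounce: vy ← 0.76·17.591 = 13.369
Arc 2: start y=0.000, vy=13.369 → t=2.728, apex=9.119, x_land=25.626, impact vy=-13.369
  bounce: vy ← 0.76·13.369 = 10.160
Arc 3: start y=0.000, vy=10.160 → t=2.074, apex=5.267, x_land=35.558, impact vy=-10.160
  bounce: vy ← 0.76·10.160 = 7.722

1 2.622 15.787 12.557
2 2.728 9.119 25.626
3 2.074 5.267 35.558
final: 35.558 7.722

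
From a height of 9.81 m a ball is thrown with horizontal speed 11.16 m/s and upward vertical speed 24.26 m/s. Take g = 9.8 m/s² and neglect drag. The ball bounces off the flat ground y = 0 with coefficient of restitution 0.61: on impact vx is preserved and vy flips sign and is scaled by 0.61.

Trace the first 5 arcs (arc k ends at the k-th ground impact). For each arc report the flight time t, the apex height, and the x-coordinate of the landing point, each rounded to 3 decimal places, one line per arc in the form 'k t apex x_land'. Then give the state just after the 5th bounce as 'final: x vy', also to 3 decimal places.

1 5.327 39.838 59.448
2 3.479 14.824 98.269
3 2.122 5.516 121.951
4 1.294 2.052 136.396
5 0.790 0.764 145.208
final: 145.208 2.360

Arc 1: start y=9.810, vy=24.260 → t=5.327, apex=39.838, x_land=59.448, impact vy=-27.943
  bounce: vy ← 0.61·27.943 = 17.045
Arc 2: start y=0.000, vy=17.045 → t=3.479, apex=14.824, x_land=98.269, impact vy=-17.045
  bounce: vy ← 0.61·17.045 = 10.398
Arc 3: start y=0.000, vy=10.398 → t=2.122, apex=5.516, x_land=121.951, impact vy=-10.398
  bounce: vy ← 0.61·10.398 = 6.343
Arc 4: start y=0.000, vy=6.343 → t=1.294, apex=2.052, x_land=136.396, impact vy=-6.343
  bounce: vy ← 0.61·6.343 = 3.869
Arc 5: start y=0.000, vy=3.869 → t=0.790, apex=0.764, x_land=145.208, impact vy=-3.869
  bounce: vy ← 0.61·3.869 = 2.360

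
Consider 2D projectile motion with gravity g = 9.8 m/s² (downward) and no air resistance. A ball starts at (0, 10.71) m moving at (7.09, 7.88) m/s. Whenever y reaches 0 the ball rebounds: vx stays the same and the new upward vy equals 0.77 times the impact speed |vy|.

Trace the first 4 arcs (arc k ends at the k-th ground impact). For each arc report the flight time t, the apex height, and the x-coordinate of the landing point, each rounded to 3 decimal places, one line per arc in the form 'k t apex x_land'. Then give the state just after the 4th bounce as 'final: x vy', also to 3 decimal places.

Arc 1: start y=10.710, vy=7.880 → t=2.487, apex=13.878, x_land=17.633, impact vy=-16.493
  bounce: vy ← 0.77·16.493 = 12.699
Arc 2: start y=0.000, vy=12.699 → t=2.592, apex=8.228, x_land=36.008, impact vy=-12.699
  bounce: vy ← 0.77·12.699 = 9.779
Arc 3: start y=0.000, vy=9.779 → t=1.996, apex=4.879, x_land=50.157, impact vy=-9.779
  bounce: vy ← 0.77·9.779 = 7.529
Arc 4: start y=0.000, vy=7.529 → t=1.537, apex=2.893, x_land=61.052, impact vy=-7.529
  bounce: vy ← 0.77·7.529 = 5.798

1 2.487 13.878 17.633
2 2.592 8.228 36.008
3 1.996 4.879 50.157
4 1.537 2.893 61.052
final: 61.052 5.798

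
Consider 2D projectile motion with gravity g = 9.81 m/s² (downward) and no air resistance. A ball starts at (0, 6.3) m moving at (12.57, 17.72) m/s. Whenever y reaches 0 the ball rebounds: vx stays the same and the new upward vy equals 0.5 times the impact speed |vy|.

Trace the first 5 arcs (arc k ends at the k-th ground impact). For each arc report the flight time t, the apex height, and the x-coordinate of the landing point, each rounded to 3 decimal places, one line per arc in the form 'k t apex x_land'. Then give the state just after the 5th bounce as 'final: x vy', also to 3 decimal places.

1 3.939 22.304 49.510
2 2.132 5.576 76.314
3 1.066 1.394 89.717
4 0.533 0.348 96.418
5 0.267 0.087 99.768
final: 99.768 0.654

Arc 1: start y=6.300, vy=17.720 → t=3.939, apex=22.304, x_land=49.510, impact vy=-20.919
  bounce: vy ← 0.5·20.919 = 10.459
Arc 2: start y=0.000, vy=10.459 → t=2.132, apex=5.576, x_land=76.314, impact vy=-10.459
  bounce: vy ← 0.5·10.459 = 5.230
Arc 3: start y=0.000, vy=5.230 → t=1.066, apex=1.394, x_land=89.717, impact vy=-5.230
  bounce: vy ← 0.5·5.230 = 2.615
Arc 4: start y=0.000, vy=2.615 → t=0.533, apex=0.348, x_land=96.418, impact vy=-2.615
  bounce: vy ← 0.5·2.615 = 1.307
Arc 5: start y=0.000, vy=1.307 → t=0.267, apex=0.087, x_land=99.768, impact vy=-1.307
  bounce: vy ← 0.5·1.307 = 0.654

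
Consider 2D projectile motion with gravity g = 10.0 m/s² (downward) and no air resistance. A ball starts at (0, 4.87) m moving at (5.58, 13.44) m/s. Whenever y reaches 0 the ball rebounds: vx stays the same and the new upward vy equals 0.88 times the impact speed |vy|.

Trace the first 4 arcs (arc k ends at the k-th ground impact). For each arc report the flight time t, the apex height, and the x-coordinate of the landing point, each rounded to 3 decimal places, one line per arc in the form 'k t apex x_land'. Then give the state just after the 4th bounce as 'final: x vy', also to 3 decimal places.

1 3.011 13.902 16.804
2 2.935 10.765 33.179
3 2.583 8.337 47.590
4 2.273 6.456 60.271
final: 60.271 10.000

Arc 1: start y=4.870, vy=13.440 → t=3.011, apex=13.902, x_land=16.804, impact vy=-16.674
  bounce: vy ← 0.88·16.674 = 14.673
Arc 2: start y=0.000, vy=14.673 → t=2.935, apex=10.765, x_land=33.179, impact vy=-14.673
  bounce: vy ← 0.88·14.673 = 12.913
Arc 3: start y=0.000, vy=12.913 → t=2.583, apex=8.337, x_land=47.590, impact vy=-12.913
  bounce: vy ← 0.88·12.913 = 11.363
Arc 4: start y=0.000, vy=11.363 → t=2.273, apex=6.456, x_land=60.271, impact vy=-11.363
  bounce: vy ← 0.88·11.363 = 10.000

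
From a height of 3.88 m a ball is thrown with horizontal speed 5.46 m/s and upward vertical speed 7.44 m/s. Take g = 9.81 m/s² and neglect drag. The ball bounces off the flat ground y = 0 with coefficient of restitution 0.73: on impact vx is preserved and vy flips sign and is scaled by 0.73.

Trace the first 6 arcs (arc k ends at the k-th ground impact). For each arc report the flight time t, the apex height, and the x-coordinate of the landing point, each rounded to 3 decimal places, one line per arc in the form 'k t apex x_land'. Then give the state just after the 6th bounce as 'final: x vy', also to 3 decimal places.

1 1.927 6.701 10.523
2 1.707 3.571 19.840
3 1.246 1.903 26.642
4 0.909 1.014 31.608
5 0.664 0.540 35.232
6 0.485 0.288 37.878
final: 37.878 1.735

Arc 1: start y=3.880, vy=7.440 → t=1.927, apex=6.701, x_land=10.523, impact vy=-11.466
  bounce: vy ← 0.73·11.466 = 8.370
Arc 2: start y=0.000, vy=8.370 → t=1.707, apex=3.571, x_land=19.840, impact vy=-8.370
  bounce: vy ← 0.73·8.370 = 6.110
Arc 3: start y=0.000, vy=6.110 → t=1.246, apex=1.903, x_land=26.642, impact vy=-6.110
  bounce: vy ← 0.73·6.110 = 4.461
Arc 4: start y=0.000, vy=4.461 → t=0.909, apex=1.014, x_land=31.608, impact vy=-4.461
  bounce: vy ← 0.73·4.461 = 3.256
Arc 5: start y=0.000, vy=3.256 → t=0.664, apex=0.540, x_land=35.232, impact vy=-3.256
  bounce: vy ← 0.73·3.256 = 2.377
Arc 6: start y=0.000, vy=2.377 → t=0.485, apex=0.288, x_land=37.878, impact vy=-2.377
  bounce: vy ← 0.73·2.377 = 1.735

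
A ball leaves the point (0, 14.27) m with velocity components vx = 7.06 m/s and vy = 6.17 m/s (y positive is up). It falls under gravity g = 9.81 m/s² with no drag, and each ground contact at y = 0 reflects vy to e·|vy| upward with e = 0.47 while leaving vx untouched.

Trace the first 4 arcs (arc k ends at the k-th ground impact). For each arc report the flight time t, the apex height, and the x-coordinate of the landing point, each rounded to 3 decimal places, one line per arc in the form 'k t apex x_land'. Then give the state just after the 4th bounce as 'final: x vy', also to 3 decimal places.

Arc 1: start y=14.270, vy=6.170 → t=2.447, apex=16.210, x_land=17.275, impact vy=-17.834
  bounce: vy ← 0.47·17.834 = 8.382
Arc 2: start y=0.000, vy=8.382 → t=1.709, apex=3.581, x_land=29.339, impact vy=-8.382
  bounce: vy ← 0.47·8.382 = 3.939
Arc 3: start y=0.000, vy=3.939 → t=0.803, apex=0.791, x_land=35.010, impact vy=-3.939
  bounce: vy ← 0.47·3.939 = 1.852
Arc 4: start y=0.000, vy=1.852 → t=0.377, apex=0.175, x_land=37.675, impact vy=-1.852
  bounce: vy ← 0.47·1.852 = 0.870

1 2.447 16.210 17.275
2 1.709 3.581 29.339
3 0.803 0.791 35.010
4 0.377 0.175 37.675
final: 37.675 0.870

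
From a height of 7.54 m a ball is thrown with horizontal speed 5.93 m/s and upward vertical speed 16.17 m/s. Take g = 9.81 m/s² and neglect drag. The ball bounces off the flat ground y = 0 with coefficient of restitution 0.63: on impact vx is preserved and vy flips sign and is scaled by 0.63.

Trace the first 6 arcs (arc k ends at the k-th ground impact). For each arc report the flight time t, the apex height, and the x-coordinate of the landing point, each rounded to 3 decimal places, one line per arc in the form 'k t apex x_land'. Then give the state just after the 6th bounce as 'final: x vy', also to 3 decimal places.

Arc 1: start y=7.540, vy=16.170 → t=3.711, apex=20.867, x_land=22.006, impact vy=-20.234
  bounce: vy ← 0.63·20.234 = 12.747
Arc 2: start y=0.000, vy=12.747 → t=2.599, apex=8.282, x_land=37.417, impact vy=-12.747
  bounce: vy ← 0.63·12.747 = 8.031
Arc 3: start y=0.000, vy=8.031 → t=1.637, apex=3.287, x_land=47.126, impact vy=-8.031
  bounce: vy ← 0.63·8.031 = 5.059
Arc 4: start y=0.000, vy=5.059 → t=1.031, apex=1.305, x_land=53.242, impact vy=-5.059
  bounce: vy ← 0.63·5.059 = 3.187
Arc 5: start y=0.000, vy=3.187 → t=0.650, apex=0.518, x_land=57.096, impact vy=-3.187
  bounce: vy ← 0.63·3.187 = 2.008
Arc 6: start y=0.000, vy=2.008 → t=0.409, apex=0.206, x_land=59.523, impact vy=-2.008
  bounce: vy ← 0.63·2.008 = 1.265

1 3.711 20.867 22.006
2 2.599 8.282 37.417
3 1.637 3.287 47.126
4 1.031 1.305 53.242
5 0.650 0.518 57.096
6 0.409 0.206 59.523
final: 59.523 1.265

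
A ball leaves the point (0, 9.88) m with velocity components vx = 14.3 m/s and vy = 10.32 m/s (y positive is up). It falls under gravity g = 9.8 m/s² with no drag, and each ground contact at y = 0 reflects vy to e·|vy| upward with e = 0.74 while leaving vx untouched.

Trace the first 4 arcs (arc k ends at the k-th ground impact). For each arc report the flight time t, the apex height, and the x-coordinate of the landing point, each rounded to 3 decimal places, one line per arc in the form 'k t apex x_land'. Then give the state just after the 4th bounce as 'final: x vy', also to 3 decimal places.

1 2.821 15.314 40.339
2 2.616 8.386 77.754
3 1.936 4.592 105.440
4 1.433 2.515 125.929
final: 125.929 5.195

Arc 1: start y=9.880, vy=10.320 → t=2.821, apex=15.314, x_land=40.339, impact vy=-17.325
  bounce: vy ← 0.74·17.325 = 12.820
Arc 2: start y=0.000, vy=12.820 → t=2.616, apex=8.386, x_land=77.754, impact vy=-12.820
  bounce: vy ← 0.74·12.820 = 9.487
Arc 3: start y=0.000, vy=9.487 → t=1.936, apex=4.592, x_land=105.440, impact vy=-9.487
  bounce: vy ← 0.74·9.487 = 7.020
Arc 4: start y=0.000, vy=7.020 → t=1.433, apex=2.515, x_land=125.929, impact vy=-7.020
  bounce: vy ← 0.74·7.020 = 5.195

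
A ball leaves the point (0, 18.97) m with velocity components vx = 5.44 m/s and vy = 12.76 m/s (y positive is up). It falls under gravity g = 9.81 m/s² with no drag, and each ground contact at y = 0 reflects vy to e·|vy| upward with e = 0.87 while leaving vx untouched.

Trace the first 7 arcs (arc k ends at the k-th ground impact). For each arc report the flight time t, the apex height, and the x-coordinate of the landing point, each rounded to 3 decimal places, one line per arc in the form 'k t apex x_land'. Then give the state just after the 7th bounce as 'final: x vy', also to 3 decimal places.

1 3.659 27.269 19.902
2 4.103 20.640 42.221
3 3.569 15.622 61.638
4 3.105 11.824 78.530
5 2.702 8.950 93.227
6 2.350 6.774 106.013
7 2.045 5.127 117.137
final: 117.137 8.726

Arc 1: start y=18.970, vy=12.760 → t=3.659, apex=27.269, x_land=19.902, impact vy=-23.130
  bounce: vy ← 0.87·23.130 = 20.123
Arc 2: start y=0.000, vy=20.123 → t=4.103, apex=20.640, x_land=42.221, impact vy=-20.123
  bounce: vy ← 0.87·20.123 = 17.507
Arc 3: start y=0.000, vy=17.507 → t=3.569, apex=15.622, x_land=61.638, impact vy=-17.507
  bounce: vy ← 0.87·17.507 = 15.231
Arc 4: start y=0.000, vy=15.231 → t=3.105, apex=11.824, x_land=78.530, impact vy=-15.231
  bounce: vy ← 0.87·15.231 = 13.251
Arc 5: start y=0.000, vy=13.251 → t=2.702, apex=8.950, x_land=93.227, impact vy=-13.251
  bounce: vy ← 0.87·13.251 = 11.529
Arc 6: start y=0.000, vy=11.529 → t=2.350, apex=6.774, x_land=106.013, impact vy=-11.529
  bounce: vy ← 0.87·11.529 = 10.030
Arc 7: start y=0.000, vy=10.030 → t=2.045, apex=5.127, x_land=117.137, impact vy=-10.030
  bounce: vy ← 0.87·10.030 = 8.726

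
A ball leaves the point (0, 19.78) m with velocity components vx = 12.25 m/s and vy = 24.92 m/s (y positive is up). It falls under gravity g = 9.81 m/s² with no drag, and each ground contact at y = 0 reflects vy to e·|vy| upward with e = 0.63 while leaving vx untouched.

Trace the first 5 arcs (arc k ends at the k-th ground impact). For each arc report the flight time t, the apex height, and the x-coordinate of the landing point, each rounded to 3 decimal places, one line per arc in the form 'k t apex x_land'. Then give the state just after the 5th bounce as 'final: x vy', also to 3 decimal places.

Arc 1: start y=19.780, vy=24.920 → t=5.778, apex=51.432, x_land=70.785, impact vy=-31.766
  bounce: vy ← 0.63·31.766 = 20.013
Arc 2: start y=0.000, vy=20.013 → t=4.080, apex=20.413, x_land=120.766, impact vy=-20.013
  bounce: vy ← 0.63·20.013 = 12.608
Arc 3: start y=0.000, vy=12.608 → t=2.570, apex=8.102, x_land=152.254, impact vy=-12.608
  bounce: vy ← 0.63·12.608 = 7.943
Arc 4: start y=0.000, vy=7.943 → t=1.619, apex=3.216, x_land=172.091, impact vy=-7.943
  bounce: vy ← 0.63·7.943 = 5.004
Arc 5: start y=0.000, vy=5.004 → t=1.020, apex=1.276, x_land=184.589, impact vy=-5.004
  bounce: vy ← 0.63·5.004 = 3.153

1 5.778 51.432 70.785
2 4.080 20.413 120.766
3 2.570 8.102 152.254
4 1.619 3.216 172.091
5 1.020 1.276 184.589
final: 184.589 3.153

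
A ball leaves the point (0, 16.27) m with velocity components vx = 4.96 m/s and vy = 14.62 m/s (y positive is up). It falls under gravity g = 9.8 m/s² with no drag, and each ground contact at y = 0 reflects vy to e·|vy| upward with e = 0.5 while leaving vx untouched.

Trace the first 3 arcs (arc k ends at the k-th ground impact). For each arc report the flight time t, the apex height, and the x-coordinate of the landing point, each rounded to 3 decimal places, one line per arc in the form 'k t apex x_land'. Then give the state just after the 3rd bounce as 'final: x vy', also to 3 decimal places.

Arc 1: start y=16.270, vy=14.620 → t=3.847, apex=27.175, x_land=19.080, impact vy=-23.079
  bounce: vy ← 0.5·23.079 = 11.539
Arc 2: start y=0.000, vy=11.539 → t=2.355, apex=6.794, x_land=30.761, impact vy=-11.539
  bounce: vy ← 0.5·11.539 = 5.770
Arc 3: start y=0.000, vy=5.770 → t=1.177, apex=1.698, x_land=36.601, impact vy=-5.770
  bounce: vy ← 0.5·5.770 = 2.885

1 3.847 27.175 19.080
2 2.355 6.794 30.761
3 1.177 1.698 36.601
final: 36.601 2.885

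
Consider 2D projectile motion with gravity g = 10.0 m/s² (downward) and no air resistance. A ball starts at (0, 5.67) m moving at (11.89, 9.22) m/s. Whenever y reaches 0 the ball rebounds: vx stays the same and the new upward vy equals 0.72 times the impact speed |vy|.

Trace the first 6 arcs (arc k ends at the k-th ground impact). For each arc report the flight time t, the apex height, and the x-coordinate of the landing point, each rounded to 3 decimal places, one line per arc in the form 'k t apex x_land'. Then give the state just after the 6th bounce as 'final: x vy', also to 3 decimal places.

1 2.331 9.920 27.711
2 2.028 5.143 51.828
3 1.460 2.666 69.192
4 1.051 1.382 81.694
5 0.757 0.716 90.696
6 0.545 0.371 97.177
final: 97.177 1.962

Arc 1: start y=5.670, vy=9.220 → t=2.331, apex=9.920, x_land=27.711, impact vy=-14.086
  bounce: vy ← 0.72·14.086 = 10.142
Arc 2: start y=0.000, vy=10.142 → t=2.028, apex=5.143, x_land=51.828, impact vy=-10.142
  bounce: vy ← 0.72·10.142 = 7.302
Arc 3: start y=0.000, vy=7.302 → t=1.460, apex=2.666, x_land=69.192, impact vy=-7.302
  bounce: vy ← 0.72·7.302 = 5.257
Arc 4: start y=0.000, vy=5.257 → t=1.051, apex=1.382, x_land=81.694, impact vy=-5.257
  bounce: vy ← 0.72·5.257 = 3.785
Arc 5: start y=0.000, vy=3.785 → t=0.757, apex=0.716, x_land=90.696, impact vy=-3.785
  bounce: vy ← 0.72·3.785 = 2.725
Arc 6: start y=0.000, vy=2.725 → t=0.545, apex=0.371, x_land=97.177, impact vy=-2.725
  bounce: vy ← 0.72·2.725 = 1.962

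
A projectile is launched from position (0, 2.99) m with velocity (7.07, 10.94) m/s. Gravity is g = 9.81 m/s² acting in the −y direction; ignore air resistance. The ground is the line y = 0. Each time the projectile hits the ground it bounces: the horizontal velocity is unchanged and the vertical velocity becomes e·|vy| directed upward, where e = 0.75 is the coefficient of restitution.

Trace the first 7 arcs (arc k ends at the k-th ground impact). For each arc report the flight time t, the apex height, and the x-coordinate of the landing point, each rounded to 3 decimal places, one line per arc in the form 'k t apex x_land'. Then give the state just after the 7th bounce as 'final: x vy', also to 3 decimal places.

1 2.477 9.090 17.509
2 2.042 5.113 31.946
3 1.531 2.876 42.774
4 1.149 1.618 50.894
5 0.861 0.910 56.985
6 0.646 0.512 61.553
7 0.485 0.288 64.979
final: 64.979 1.783

Arc 1: start y=2.990, vy=10.940 → t=2.477, apex=9.090, x_land=17.509, impact vy=-13.355
  bounce: vy ← 0.75·13.355 = 10.016
Arc 2: start y=0.000, vy=10.016 → t=2.042, apex=5.113, x_land=31.946, impact vy=-10.016
  bounce: vy ← 0.75·10.016 = 7.512
Arc 3: start y=0.000, vy=7.512 → t=1.531, apex=2.876, x_land=42.774, impact vy=-7.512
  bounce: vy ← 0.75·7.512 = 5.634
Arc 4: start y=0.000, vy=5.634 → t=1.149, apex=1.618, x_land=50.894, impact vy=-5.634
  bounce: vy ← 0.75·5.634 = 4.226
Arc 5: start y=0.000, vy=4.226 → t=0.861, apex=0.910, x_land=56.985, impact vy=-4.226
  bounce: vy ← 0.75·4.226 = 3.169
Arc 6: start y=0.000, vy=3.169 → t=0.646, apex=0.512, x_land=61.553, impact vy=-3.169
  bounce: vy ← 0.75·3.169 = 2.377
Arc 7: start y=0.000, vy=2.377 → t=0.485, apex=0.288, x_land=64.979, impact vy=-2.377
  bounce: vy ← 0.75·2.377 = 1.783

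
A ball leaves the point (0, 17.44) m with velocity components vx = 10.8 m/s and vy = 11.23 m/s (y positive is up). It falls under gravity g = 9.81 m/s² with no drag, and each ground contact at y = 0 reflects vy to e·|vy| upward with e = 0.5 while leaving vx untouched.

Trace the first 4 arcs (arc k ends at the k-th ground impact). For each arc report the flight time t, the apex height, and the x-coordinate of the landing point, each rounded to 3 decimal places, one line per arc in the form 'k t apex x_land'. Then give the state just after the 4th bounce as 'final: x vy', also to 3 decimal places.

Arc 1: start y=17.440, vy=11.230 → t=3.351, apex=23.868, x_land=36.187, impact vy=-21.640
  bounce: vy ← 0.5·21.640 = 10.820
Arc 2: start y=0.000, vy=10.820 → t=2.206, apex=5.967, x_land=60.011, impact vy=-10.820
  bounce: vy ← 0.5·10.820 = 5.410
Arc 3: start y=0.000, vy=5.410 → t=1.103, apex=1.492, x_land=71.923, impact vy=-5.410
  bounce: vy ← 0.5·5.410 = 2.705
Arc 4: start y=0.000, vy=2.705 → t=0.551, apex=0.373, x_land=77.879, impact vy=-2.705
  bounce: vy ← 0.5·2.705 = 1.352

1 3.351 23.868 36.187
2 2.206 5.967 60.011
3 1.103 1.492 71.923
4 0.551 0.373 77.879
final: 77.879 1.352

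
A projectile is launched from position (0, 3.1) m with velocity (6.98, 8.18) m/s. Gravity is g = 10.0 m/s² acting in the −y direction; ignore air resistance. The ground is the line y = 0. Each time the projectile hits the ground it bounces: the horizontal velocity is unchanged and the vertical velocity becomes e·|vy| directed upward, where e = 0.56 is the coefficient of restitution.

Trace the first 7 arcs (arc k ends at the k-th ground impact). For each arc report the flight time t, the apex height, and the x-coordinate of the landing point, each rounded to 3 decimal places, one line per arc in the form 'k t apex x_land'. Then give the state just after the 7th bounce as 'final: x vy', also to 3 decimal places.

1 1.953 6.446 13.635
2 1.272 2.021 22.511
3 0.712 0.634 27.481
4 0.399 0.199 30.265
5 0.223 0.062 31.824
6 0.125 0.020 32.697
7 0.070 0.006 33.185
final: 33.185 0.196

Arc 1: start y=3.100, vy=8.180 → t=1.953, apex=6.446, x_land=13.635, impact vy=-11.354
  bounce: vy ← 0.56·11.354 = 6.358
Arc 2: start y=0.000, vy=6.358 → t=1.272, apex=2.021, x_land=22.511, impact vy=-6.358
  bounce: vy ← 0.56·6.358 = 3.561
Arc 3: start y=0.000, vy=3.561 → t=0.712, apex=0.634, x_land=27.481, impact vy=-3.561
  bounce: vy ← 0.56·3.561 = 1.994
Arc 4: start y=0.000, vy=1.994 → t=0.399, apex=0.199, x_land=30.265, impact vy=-1.994
  bounce: vy ← 0.56·1.994 = 1.117
Arc 5: start y=0.000, vy=1.117 → t=0.223, apex=0.062, x_land=31.824, impact vy=-1.117
  bounce: vy ← 0.56·1.117 = 0.625
Arc 6: start y=0.000, vy=0.625 → t=0.125, apex=0.020, x_land=32.697, impact vy=-0.625
  bounce: vy ← 0.56·0.625 = 0.350
Arc 7: start y=0.000, vy=0.350 → t=0.070, apex=0.006, x_land=33.185, impact vy=-0.350
  bounce: vy ← 0.56·0.350 = 0.196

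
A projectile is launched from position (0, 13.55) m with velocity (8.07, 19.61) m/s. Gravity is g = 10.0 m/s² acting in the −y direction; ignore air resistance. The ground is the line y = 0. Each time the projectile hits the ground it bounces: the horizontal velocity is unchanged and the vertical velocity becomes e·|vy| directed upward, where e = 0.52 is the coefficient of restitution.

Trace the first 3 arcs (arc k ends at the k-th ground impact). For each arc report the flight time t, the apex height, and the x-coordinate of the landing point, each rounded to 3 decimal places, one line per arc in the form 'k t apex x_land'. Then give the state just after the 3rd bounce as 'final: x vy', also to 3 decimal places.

Arc 1: start y=13.550, vy=19.610 → t=4.521, apex=32.778, x_land=36.487, impact vy=-25.604
  bounce: vy ← 0.52·25.604 = 13.314
Arc 2: start y=0.000, vy=13.314 → t=2.663, apex=8.863, x_land=57.976, impact vy=-13.314
  bounce: vy ← 0.52·13.314 = 6.923
Arc 3: start y=0.000, vy=6.923 → t=1.385, apex=2.397, x_land=69.150, impact vy=-6.923
  bounce: vy ← 0.52·6.923 = 3.600

1 4.521 32.778 36.487
2 2.663 8.863 57.976
3 1.385 2.397 69.150
final: 69.150 3.600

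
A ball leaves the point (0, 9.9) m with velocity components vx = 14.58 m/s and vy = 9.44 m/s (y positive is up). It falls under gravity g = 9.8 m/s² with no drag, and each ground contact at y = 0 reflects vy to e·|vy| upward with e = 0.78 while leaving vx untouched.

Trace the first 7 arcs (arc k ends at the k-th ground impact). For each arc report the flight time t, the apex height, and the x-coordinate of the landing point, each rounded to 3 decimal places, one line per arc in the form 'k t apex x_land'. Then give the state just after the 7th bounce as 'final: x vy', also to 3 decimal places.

Arc 1: start y=9.900, vy=9.440 → t=2.680, apex=14.447, x_land=39.079, impact vy=-16.827
  bounce: vy ← 0.78·16.827 = 13.125
Arc 2: start y=0.000, vy=13.125 → t=2.679, apex=8.789, x_land=78.133, impact vy=-13.125
  bounce: vy ← 0.78·13.125 = 10.238
Arc 3: start y=0.000, vy=10.238 → t=2.089, apex=5.347, x_land=108.595, impact vy=-10.238
  bounce: vy ← 0.78·10.238 = 7.985
Arc 4: start y=0.000, vy=7.985 → t=1.630, apex=3.253, x_land=132.356, impact vy=-7.985
  bounce: vy ← 0.78·7.985 = 6.229
Arc 5: start y=0.000, vy=6.229 → t=1.271, apex=1.979, x_land=150.889, impact vy=-6.229
  bounce: vy ← 0.78·6.229 = 4.858
Arc 6: start y=0.000, vy=4.858 → t=0.991, apex=1.204, x_land=165.345, impact vy=-4.858
  bounce: vy ← 0.78·4.858 = 3.789
Arc 7: start y=0.000, vy=3.789 → t=0.773, apex=0.733, x_land=176.621, impact vy=-3.789
  bounce: vy ← 0.78·3.789 = 2.956

1 2.680 14.447 39.079
2 2.679 8.789 78.133
3 2.089 5.347 108.595
4 1.630 3.253 132.356
5 1.271 1.979 150.889
6 0.991 1.204 165.345
7 0.773 0.733 176.621
final: 176.621 2.956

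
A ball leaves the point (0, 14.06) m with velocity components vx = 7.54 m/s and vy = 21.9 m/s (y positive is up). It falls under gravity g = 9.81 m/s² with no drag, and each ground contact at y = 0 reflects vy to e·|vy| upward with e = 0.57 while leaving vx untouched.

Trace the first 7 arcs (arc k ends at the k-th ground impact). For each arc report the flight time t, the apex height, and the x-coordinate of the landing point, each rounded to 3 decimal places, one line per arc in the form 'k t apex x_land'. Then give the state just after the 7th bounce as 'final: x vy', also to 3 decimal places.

Arc 1: start y=14.060, vy=21.900 → t=5.034, apex=38.505, x_land=37.958, impact vy=-27.486
  bounce: vy ← 0.57·27.486 = 15.667
Arc 2: start y=0.000, vy=15.667 → t=3.194, apex=12.510, x_land=62.041, impact vy=-15.667
  bounce: vy ← 0.57·15.667 = 8.930
Arc 3: start y=0.000, vy=8.930 → t=1.821, apex=4.065, x_land=75.769, impact vy=-8.930
  bounce: vy ← 0.57·8.930 = 5.090
Arc 4: start y=0.000, vy=5.090 → t=1.038, apex=1.321, x_land=83.593, impact vy=-5.090
  bounce: vy ← 0.57·5.090 = 2.901
Arc 5: start y=0.000, vy=2.901 → t=0.592, apex=0.429, x_land=88.053, impact vy=-2.901
  bounce: vy ← 0.57·2.901 = 1.654
Arc 6: start y=0.000, vy=1.654 → t=0.337, apex=0.139, x_land=90.596, impact vy=-1.654
  bounce: vy ← 0.57·1.654 = 0.943
Arc 7: start y=0.000, vy=0.943 → t=0.192, apex=0.045, x_land=92.045, impact vy=-0.943
  bounce: vy ← 0.57·0.943 = 0.537

1 5.034 38.505 37.958
2 3.194 12.510 62.041
3 1.821 4.065 75.769
4 1.038 1.321 83.593
5 0.592 0.429 88.053
6 0.337 0.139 90.596
7 0.192 0.045 92.045
final: 92.045 0.537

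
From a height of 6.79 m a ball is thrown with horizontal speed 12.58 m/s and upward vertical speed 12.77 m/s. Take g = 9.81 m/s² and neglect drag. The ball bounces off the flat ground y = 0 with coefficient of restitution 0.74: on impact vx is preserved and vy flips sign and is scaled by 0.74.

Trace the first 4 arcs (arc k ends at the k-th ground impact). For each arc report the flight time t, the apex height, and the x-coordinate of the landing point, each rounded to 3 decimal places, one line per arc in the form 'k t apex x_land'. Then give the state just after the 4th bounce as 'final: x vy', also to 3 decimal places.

Arc 1: start y=6.790, vy=12.770 → t=3.056, apex=15.102, x_land=38.449, impact vy=-17.213
  bounce: vy ← 0.74·17.213 = 12.738
Arc 2: start y=0.000, vy=12.738 → t=2.597, apex=8.270, x_land=71.118, impact vy=-12.738
  bounce: vy ← 0.74·12.738 = 9.426
Arc 3: start y=0.000, vy=9.426 → t=1.922, apex=4.528, x_land=95.293, impact vy=-9.426
  bounce: vy ← 0.74·9.426 = 6.975
Arc 4: start y=0.000, vy=6.975 → t=1.422, apex=2.480, x_land=113.183, impact vy=-6.975
  bounce: vy ← 0.74·6.975 = 5.162

1 3.056 15.102 38.449
2 2.597 8.270 71.118
3 1.922 4.528 95.293
4 1.422 2.480 113.183
final: 113.183 5.162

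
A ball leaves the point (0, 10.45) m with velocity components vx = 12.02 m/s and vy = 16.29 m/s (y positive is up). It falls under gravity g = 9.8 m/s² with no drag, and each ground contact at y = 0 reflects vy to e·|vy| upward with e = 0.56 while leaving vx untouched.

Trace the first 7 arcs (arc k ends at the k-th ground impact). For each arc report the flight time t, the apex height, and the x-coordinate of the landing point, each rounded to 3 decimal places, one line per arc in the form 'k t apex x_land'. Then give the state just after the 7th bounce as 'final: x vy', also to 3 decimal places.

Arc 1: start y=10.450, vy=16.290 → t=3.875, apex=23.989, x_land=46.576, impact vy=-21.684
  bounce: vy ← 0.56·21.684 = 12.143
Arc 2: start y=0.000, vy=12.143 → t=2.478, apex=7.523, x_land=76.363, impact vy=-12.143
  bounce: vy ← 0.56·12.143 = 6.800
Arc 3: start y=0.000, vy=6.800 → t=1.388, apex=2.359, x_land=93.044, impact vy=-6.800
  bounce: vy ← 0.56·6.800 = 3.808
Arc 4: start y=0.000, vy=3.808 → t=0.777, apex=0.740, x_land=102.385, impact vy=-3.808
  bounce: vy ← 0.56·3.808 = 2.132
Arc 5: start y=0.000, vy=2.132 → t=0.435, apex=0.232, x_land=107.616, impact vy=-2.132
  bounce: vy ← 0.56·2.132 = 1.194
Arc 6: start y=0.000, vy=1.194 → t=0.244, apex=0.073, x_land=110.546, impact vy=-1.194
  bounce: vy ← 0.56·1.194 = 0.669
Arc 7: start y=0.000, vy=0.669 → t=0.136, apex=0.023, x_land=112.186, impact vy=-0.669
  bounce: vy ← 0.56·0.669 = 0.374

1 3.875 23.989 46.576
2 2.478 7.523 76.363
3 1.388 2.359 93.044
4 0.777 0.740 102.385
5 0.435 0.232 107.616
6 0.244 0.073 110.546
7 0.136 0.023 112.186
final: 112.186 0.374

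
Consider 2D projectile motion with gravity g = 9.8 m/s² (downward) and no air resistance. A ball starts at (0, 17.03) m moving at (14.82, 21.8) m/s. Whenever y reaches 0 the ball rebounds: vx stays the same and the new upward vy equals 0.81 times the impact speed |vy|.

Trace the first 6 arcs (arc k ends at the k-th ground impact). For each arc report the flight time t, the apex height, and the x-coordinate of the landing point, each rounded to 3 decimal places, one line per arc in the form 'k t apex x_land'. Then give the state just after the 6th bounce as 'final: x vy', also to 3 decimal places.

1 5.127 41.277 75.980
2 4.702 27.082 145.662
3 3.809 17.768 202.104
4 3.085 11.658 247.822
5 2.499 7.649 284.854
6 2.024 5.018 314.850
final: 314.850 8.033

Arc 1: start y=17.030, vy=21.800 → t=5.127, apex=41.277, x_land=75.980, impact vy=-28.443
  bounce: vy ← 0.81·28.443 = 23.039
Arc 2: start y=0.000, vy=23.039 → t=4.702, apex=27.082, x_land=145.662, impact vy=-23.039
  bounce: vy ← 0.81·23.039 = 18.662
Arc 3: start y=0.000, vy=18.662 → t=3.809, apex=17.768, x_land=202.104, impact vy=-18.662
  bounce: vy ← 0.81·18.662 = 15.116
Arc 4: start y=0.000, vy=15.116 → t=3.085, apex=11.658, x_land=247.822, impact vy=-15.116
  bounce: vy ← 0.81·15.116 = 12.244
Arc 5: start y=0.000, vy=12.244 → t=2.499, apex=7.649, x_land=284.854, impact vy=-12.244
  bounce: vy ← 0.81·12.244 = 9.918
Arc 6: start y=0.000, vy=9.918 → t=2.024, apex=5.018, x_land=314.850, impact vy=-9.918
  bounce: vy ← 0.81·9.918 = 8.033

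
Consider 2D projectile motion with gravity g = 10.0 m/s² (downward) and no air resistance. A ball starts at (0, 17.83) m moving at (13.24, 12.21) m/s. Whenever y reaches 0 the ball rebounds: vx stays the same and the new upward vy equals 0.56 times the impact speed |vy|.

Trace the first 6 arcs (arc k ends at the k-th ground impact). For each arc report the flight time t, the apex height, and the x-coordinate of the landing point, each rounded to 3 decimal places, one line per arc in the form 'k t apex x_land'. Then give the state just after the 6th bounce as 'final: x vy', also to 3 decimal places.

1 3.470 25.284 45.939
2 2.519 7.929 79.286
3 1.410 2.487 97.959
4 0.790 0.780 108.417
5 0.442 0.245 114.273
6 0.248 0.077 117.552
final: 117.552 0.694

Arc 1: start y=17.830, vy=12.210 → t=3.470, apex=25.284, x_land=45.939, impact vy=-22.487
  bounce: vy ← 0.56·22.487 = 12.593
Arc 2: start y=0.000, vy=12.593 → t=2.519, apex=7.929, x_land=79.286, impact vy=-12.593
  bounce: vy ← 0.56·12.593 = 7.052
Arc 3: start y=0.000, vy=7.052 → t=1.410, apex=2.487, x_land=97.959, impact vy=-7.052
  bounce: vy ← 0.56·7.052 = 3.949
Arc 4: start y=0.000, vy=3.949 → t=0.790, apex=0.780, x_land=108.417, impact vy=-3.949
  bounce: vy ← 0.56·3.949 = 2.212
Arc 5: start y=0.000, vy=2.212 → t=0.442, apex=0.245, x_land=114.273, impact vy=-2.212
  bounce: vy ← 0.56·2.212 = 1.238
Arc 6: start y=0.000, vy=1.238 → t=0.248, apex=0.077, x_land=117.552, impact vy=-1.238
  bounce: vy ← 0.56·1.238 = 0.694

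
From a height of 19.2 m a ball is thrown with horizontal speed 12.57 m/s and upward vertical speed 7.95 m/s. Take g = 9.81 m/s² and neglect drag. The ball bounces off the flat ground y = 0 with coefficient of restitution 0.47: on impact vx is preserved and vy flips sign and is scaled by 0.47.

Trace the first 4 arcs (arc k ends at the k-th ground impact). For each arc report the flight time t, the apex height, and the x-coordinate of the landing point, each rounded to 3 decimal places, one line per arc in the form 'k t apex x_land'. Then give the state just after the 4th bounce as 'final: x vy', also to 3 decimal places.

1 2.948 22.421 37.062
2 2.010 4.953 62.324
3 0.945 1.094 74.197
4 0.444 0.242 79.778
final: 79.778 1.023

Arc 1: start y=19.200, vy=7.950 → t=2.948, apex=22.421, x_land=37.062, impact vy=-20.974
  bounce: vy ← 0.47·20.974 = 9.858
Arc 2: start y=0.000, vy=9.858 → t=2.010, apex=4.953, x_land=62.324, impact vy=-9.858
  bounce: vy ← 0.47·9.858 = 4.633
Arc 3: start y=0.000, vy=4.633 → t=0.945, apex=1.094, x_land=74.197, impact vy=-4.633
  bounce: vy ← 0.47·4.633 = 2.178
Arc 4: start y=0.000, vy=2.178 → t=0.444, apex=0.242, x_land=79.778, impact vy=-2.178
  bounce: vy ← 0.47·2.178 = 1.023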